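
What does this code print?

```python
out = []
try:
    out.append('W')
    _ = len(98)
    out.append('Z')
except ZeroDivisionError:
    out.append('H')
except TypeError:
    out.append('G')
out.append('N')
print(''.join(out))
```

Execution trace: 'W' (try body) → 'G' (except TypeError) → 'N' (after the try/except). Output: WGN

Answer: WGN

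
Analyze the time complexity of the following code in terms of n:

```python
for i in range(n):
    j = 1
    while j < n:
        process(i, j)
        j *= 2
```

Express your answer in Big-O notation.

This is Linear outer loop, logarithmic inner loop. Time complexity: O(n log n).

Answer: O(n log n)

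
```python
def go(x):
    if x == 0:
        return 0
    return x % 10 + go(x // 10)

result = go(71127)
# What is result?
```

Sum of digits of 71127: 7 + 2 + 1 + 1 + 7 = 18

Answer: 18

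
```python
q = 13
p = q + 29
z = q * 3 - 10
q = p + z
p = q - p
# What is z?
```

Trace:
`q = 13` → q = 13
`p = q + 29` → p = 42
`z = q * 3 - 10` → z = 29
`q = p + z` → q = 71
`p = q - p` → p = 29
So z = 29

Answer: 29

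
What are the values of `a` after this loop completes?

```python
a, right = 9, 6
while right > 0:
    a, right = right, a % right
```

GCD of 9 and 6
`a` takes the values: 9 → 6 → 3

Answer: 3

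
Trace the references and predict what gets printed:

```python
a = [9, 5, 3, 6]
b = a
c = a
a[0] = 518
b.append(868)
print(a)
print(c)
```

Key concept: multiple aliases.
Step by step:
`a = [9, 5, 3, 6]` → a = [9, 5, 3, 6]
`b = a` → b = [9, 5, 3, 6] (same object as a)
`c = a` → c = [9, 5, 3, 6] (same object as a, b)
`a[0] = 518` → a = [518, 5, 3, 6] (same object as b, c); b = [518, 5, 3, 6] (same object as a, c); c = [518, 5, 3, 6] (same object as a, b)
`b.append(868)` → a = [518, 5, 3, 6, 868] (same object as b, c); b = [518, 5, 3, 6, 868] (same object as a, c); c = [518, 5, 3, 6, 868] (same object as a, b)
`print(a)` → prints [518, 5, 3, 6, 868]
`print(c)` → prints [518, 5, 3, 6, 868]

Answer:
[518, 5, 3, 6, 868]
[518, 5, 3, 6, 868]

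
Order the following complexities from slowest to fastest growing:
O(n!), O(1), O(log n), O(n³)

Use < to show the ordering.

Ordered by growth rate: O(1) < O(log n) < O(n³) < O(n!)

Answer: O(1) < O(log n) < O(n³) < O(n!)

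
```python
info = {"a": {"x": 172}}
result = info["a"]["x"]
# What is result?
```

Trace:
`info = {"a": {"x": 172}}` → info = {'a': {'x': 172}}
`result = info["a"]["x"]` → result = 172
So result = 172

Answer: 172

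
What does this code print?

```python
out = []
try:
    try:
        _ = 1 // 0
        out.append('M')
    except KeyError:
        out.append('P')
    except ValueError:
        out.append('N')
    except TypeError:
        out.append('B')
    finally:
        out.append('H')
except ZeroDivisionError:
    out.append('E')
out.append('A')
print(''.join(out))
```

Execution trace: 'H' (inner finally) → 'E' (outer except ZeroDivisionError) → 'A' (after the try/except). Output: HEA

Answer: HEA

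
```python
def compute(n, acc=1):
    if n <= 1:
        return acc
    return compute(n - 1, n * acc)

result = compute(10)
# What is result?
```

Accumulator trace (n, acc): (10, 1) -> (9, 10) -> (8, 90) -> (7, 720) -> (6, 5040) -> (5, 30240) -> (4, 151200) -> (3, 604800) -> (2, 1814400) -> (1, 3628800) -> return 3628800

Answer: 3628800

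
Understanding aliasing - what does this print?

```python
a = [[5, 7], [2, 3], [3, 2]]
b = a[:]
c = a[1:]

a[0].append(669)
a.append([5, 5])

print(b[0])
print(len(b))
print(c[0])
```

Key concept: slice with nested mutation.
Step by step:
`a = [[5, 7], [2, 3], [3, 2]]` → a = [[5, 7], [2, 3], [3, 2]]
`b = a[:]` → b = [[5, 7], [2, 3], [3, 2]]
`c = a[1:]` → c = [[2, 3], [3, 2]]
`a[0].append(669)` → a = [[5, 7, 669], [2, 3], [3, 2]]; b = [[5, 7, 669], [2, 3], [3, 2]]
`a.append([5, 5])` → a = [[5, 7, 669], [2, 3], [3, 2], [5, 5]]
`print(b[0])` → prints [5, 7, 669]
`print(len(b))` → prints 3
`print(c[0])` → prints [2, 3]

Answer:
[5, 7, 669]
3
[2, 3]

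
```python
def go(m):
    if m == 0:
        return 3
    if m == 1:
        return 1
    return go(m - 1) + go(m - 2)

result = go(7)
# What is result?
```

Build up from base cases: go(0)=3, go(1)=1, go(2)=4, go(3)=5, go(4)=9, go(5)=14, go(6)=23, ..., go(7)=37

Answer: 37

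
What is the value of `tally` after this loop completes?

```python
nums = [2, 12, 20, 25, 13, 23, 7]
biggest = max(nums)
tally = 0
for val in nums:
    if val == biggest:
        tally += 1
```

Count of max value 25 in [2, 12, 20, 25, 13, 23, 7]
`tally` takes the values: 0 → 1

Answer: 1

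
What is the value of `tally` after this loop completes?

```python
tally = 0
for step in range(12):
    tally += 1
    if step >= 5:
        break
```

Loop breaks when step reaches 5, tally is 6
`tally` takes the values: 0 → 1 → 2 → 3 → 4 → 5 → 6

Answer: 6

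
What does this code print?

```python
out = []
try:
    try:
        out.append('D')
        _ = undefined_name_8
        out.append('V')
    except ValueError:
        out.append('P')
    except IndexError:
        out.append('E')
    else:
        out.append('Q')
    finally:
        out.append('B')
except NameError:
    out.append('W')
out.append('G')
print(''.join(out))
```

Execution trace: 'D' (try body) → 'B' (finally) → 'W' (outer except NameError) → 'G' (after the try/except). Output: DBWG

Answer: DBWG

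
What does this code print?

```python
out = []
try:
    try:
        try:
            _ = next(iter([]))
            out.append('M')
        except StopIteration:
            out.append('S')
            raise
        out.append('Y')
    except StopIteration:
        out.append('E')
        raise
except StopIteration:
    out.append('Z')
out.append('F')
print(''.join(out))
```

Execution trace: 'S' (inner except StopIteration) → 'E' (except StopIteration) → 'Z' (outer except StopIteration) → 'F' (after the try/except). Output: SEZF

Answer: SEZF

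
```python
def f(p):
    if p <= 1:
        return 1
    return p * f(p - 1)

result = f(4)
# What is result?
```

f(4) = 4 * 3 * 2 * 1 = 24

Answer: 24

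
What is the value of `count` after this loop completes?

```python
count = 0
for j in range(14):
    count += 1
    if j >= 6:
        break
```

Loop breaks when j reaches 6, count is 7
`count` takes the values: 0 → 1 → 2 → 3 → 4 → 5 → 6 → 7

Answer: 7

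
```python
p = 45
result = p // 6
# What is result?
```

Trace:
`p = 45` → p = 45
`result = p // 6` → result = 7
So result = 7

Answer: 7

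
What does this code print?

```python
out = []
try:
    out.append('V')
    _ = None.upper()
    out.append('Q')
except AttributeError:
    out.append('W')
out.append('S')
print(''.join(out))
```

Execution trace: 'V' (try body) → 'W' (except AttributeError) → 'S' (after the try/except). Output: VWS

Answer: VWS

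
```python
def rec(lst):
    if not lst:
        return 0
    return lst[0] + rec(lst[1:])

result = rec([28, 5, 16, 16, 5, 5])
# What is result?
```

28 + 5 + 16 + 16 + 5 + 5 + 0 = 75

Answer: 75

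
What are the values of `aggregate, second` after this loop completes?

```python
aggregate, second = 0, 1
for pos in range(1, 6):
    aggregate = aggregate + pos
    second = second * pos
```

Sum and factorial of 1 to 5
`aggregate, second` takes the values: (0, 1) → (1, 1) → (3, 1) → (3, 2) → (6, 2) → (6, 6) → (10, 6) → (10, 24) → (15, 24) → (15, 120)

Answer: 15, 120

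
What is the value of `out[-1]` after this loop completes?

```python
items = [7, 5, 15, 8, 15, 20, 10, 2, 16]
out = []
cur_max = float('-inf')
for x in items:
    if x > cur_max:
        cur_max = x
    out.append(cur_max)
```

Running max ends at 20
`out` takes the values: [] → [7] → [7, 7] → [7, 7, 15] → [7, 7, 15, 15] → [7, 7, 15, 15, 15] → [7, 7, 15, 15, 15, 20] → [7, 7, 15, 15, 15, 20, 20] → [7, 7, 15, 15, 15, 20, 20, 20] → [7, 7, 15, 15, 15, 20, 20, 20, 20]
So `out[-1]` = 20

Answer: 20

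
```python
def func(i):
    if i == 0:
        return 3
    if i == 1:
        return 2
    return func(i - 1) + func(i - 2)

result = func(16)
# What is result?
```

Build up from base cases: func(0)=3, func(1)=2, func(2)=5, func(3)=7, func(4)=12, func(5)=19, func(6)=31, ..., func(16)=3804

Answer: 3804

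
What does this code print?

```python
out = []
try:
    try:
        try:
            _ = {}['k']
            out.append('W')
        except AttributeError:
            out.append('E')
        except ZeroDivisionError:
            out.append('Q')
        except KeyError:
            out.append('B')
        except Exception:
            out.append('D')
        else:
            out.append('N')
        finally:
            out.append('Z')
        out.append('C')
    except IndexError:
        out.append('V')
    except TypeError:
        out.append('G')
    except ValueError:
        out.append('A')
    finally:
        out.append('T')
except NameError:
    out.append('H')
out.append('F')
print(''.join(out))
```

Execution trace: 'B' (inner except KeyError) → 'Z' (inner finally) → 'C' (try body, no exception) → 'T' (finally) → 'F' (after the try/except). Output: BZCTF

Answer: BZCTF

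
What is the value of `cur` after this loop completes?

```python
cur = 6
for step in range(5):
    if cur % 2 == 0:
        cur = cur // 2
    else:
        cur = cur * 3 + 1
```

Collatz-style transformation from 6
`cur` takes the values: 6 → 3 → 10 → 5 → 16 → 8

Answer: 8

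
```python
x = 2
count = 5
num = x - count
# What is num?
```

Trace:
`x = 2` → x = 2
`count = 5` → count = 5
`num = x - count` → num = -3
So num = -3

Answer: -3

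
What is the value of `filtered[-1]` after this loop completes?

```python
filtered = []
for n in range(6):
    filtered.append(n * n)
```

Last element of squares 0 to 5
`filtered` takes the values: [] → [0] → [0, 1] → [0, 1, 4] → [0, 1, 4, 9] → [0, 1, 4, 9, 16] → [0, 1, 4, 9, 16, 25]
So `filtered[-1]` = 25

Answer: 25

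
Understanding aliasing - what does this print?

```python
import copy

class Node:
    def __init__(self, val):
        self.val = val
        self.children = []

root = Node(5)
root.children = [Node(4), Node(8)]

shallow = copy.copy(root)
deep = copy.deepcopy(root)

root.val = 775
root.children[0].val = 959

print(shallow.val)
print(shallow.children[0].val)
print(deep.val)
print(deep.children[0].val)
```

Key concept: deep copy with custom objects.
Step by step:
`root = Node(5)` → root = Node(val=5, children=[])
`root.children = [Node(4), Node(8)]` → root = Node(val=5, children=[Node(val=4, children=[]), Node(val=8, children=[])])
`shallow = copy.copy(root)` → shallow = Node(val=5, children=[Node(val=4, children=[]), Node(val=8, children=[])])
`deep = copy.deepcopy(root)` → deep = Node(val=5, children=[Node(val=4, children=[]), Node(val=8, children=[])])
`root.val = 775` → root = Node(val=775, children=[Node(val=4, children=[]), Node(val=8, children=[])])
`root.children[0].val = 959` → root = Node(val=775, children=[Node(val=959, children=[]), Node(val=8, children=[])]); shallow = Node(val=5, children=[Node(val=959, children=[]), Node(val=8, children=[])])
`print(shallow.val)` → prints 5
`print(shallow.children[0].val)` → prints 959
`print(deep.val)` → prints 5
`print(deep.children[0].val)` → prints 4

Answer:
5
959
5
4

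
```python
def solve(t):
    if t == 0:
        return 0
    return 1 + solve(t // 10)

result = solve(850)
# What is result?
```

Count of digits of 850: 3

Answer: 3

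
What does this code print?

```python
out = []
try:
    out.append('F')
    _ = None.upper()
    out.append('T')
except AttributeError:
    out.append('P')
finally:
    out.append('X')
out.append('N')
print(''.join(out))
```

Execution trace: 'F' (try body) → 'P' (except AttributeError) → 'X' (finally) → 'N' (after the try/except). Output: FPXN

Answer: FPXN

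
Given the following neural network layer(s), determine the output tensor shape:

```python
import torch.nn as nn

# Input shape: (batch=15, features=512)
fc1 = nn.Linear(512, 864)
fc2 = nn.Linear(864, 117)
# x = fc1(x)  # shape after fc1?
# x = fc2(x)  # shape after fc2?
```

Input: (15, 512) -> after fc1: (15, 864) -> Output: (15, 117)

Answer: (15, 117)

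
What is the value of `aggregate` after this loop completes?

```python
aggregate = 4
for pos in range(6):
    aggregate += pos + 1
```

Start at 4, add 1 to 6 = 25
`aggregate` takes the values: 4 → 5 → 7 → 10 → 14 → 19 → 25

Answer: 25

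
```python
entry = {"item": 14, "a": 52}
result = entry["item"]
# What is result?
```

Trace:
`entry = {"item": 14, "a": 52}` → entry = {'item': 14, 'a': 52}
`result = entry["item"]` → result = 14
So result = 14

Answer: 14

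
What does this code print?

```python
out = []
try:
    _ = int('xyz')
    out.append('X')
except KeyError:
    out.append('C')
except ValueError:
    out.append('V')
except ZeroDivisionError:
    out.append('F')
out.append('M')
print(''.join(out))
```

Execution trace: 'V' (except ValueError) → 'M' (after the try/except). Output: VM

Answer: VM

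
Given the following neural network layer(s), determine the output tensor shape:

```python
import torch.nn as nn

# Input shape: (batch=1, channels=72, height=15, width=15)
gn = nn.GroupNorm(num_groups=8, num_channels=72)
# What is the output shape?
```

Input: (1, 72, 15, 15) -> Output: (1, 72, 15, 15)

Answer: (1, 72, 15, 15)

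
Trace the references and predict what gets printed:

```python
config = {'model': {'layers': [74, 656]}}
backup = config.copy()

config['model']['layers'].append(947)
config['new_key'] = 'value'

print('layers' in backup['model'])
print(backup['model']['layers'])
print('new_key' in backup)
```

Key concept: shallow copy gotcha with nested dict.
Step by step:
`config = {'model': {'layers': [74, 656]}}` → config = {'model': {'layers': [74, 656]}}
`backup = config.copy()` → backup = {'model': {'layers': [74, 656]}}
`config['model']['layers'].append(947)` → config = {'model': {'layers': [74, 656, 947]}}; backup = {'model': {'layers': [74, 656, 947]}}
`config['new_key'] = 'value'` → config = {'model': {'layers': [74, 656, 947]}, 'new_key': 'value'}
`print('layers' in backup['model'])` → prints True
`print(backup['model']['layers'])` → prints [74, 656, 947]
`print('new_key' in backup)` → prints False

Answer:
True
[74, 656, 947]
False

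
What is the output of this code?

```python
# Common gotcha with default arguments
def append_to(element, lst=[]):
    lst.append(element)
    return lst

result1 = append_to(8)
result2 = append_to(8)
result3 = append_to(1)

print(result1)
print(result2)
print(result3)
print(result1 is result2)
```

Key concept: mutable default argument gotcha.
Step by step:
`result1 = append_to(8)` → result1 = [8]
`result2 = append_to(8)` → result1 = [8, 8] (same object as result2); result2 = [8, 8] (same object as result1)
`result3 = append_to(1)` → result1 = [8, 8, 1] (same object as result2, result3); result2 = [8, 8, 1] (same object as result1, result3); result3 = [8, 8, 1] (same object as result1, result2)
`print(result1)` → prints [8, 8, 1]
`print(result2)` → prints [8, 8, 1]
`print(result3)` → prints [8, 8, 1]
`print(result1 is result2)` → prints True

Answer:
[8, 8, 1]
[8, 8, 1]
[8, 8, 1]
True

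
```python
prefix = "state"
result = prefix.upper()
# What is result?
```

Trace:
`prefix = "state"` → prefix = 'state'
`result = prefix.upper()` → result = 'STATE'
So result = 'STATE'

Answer: 'STATE'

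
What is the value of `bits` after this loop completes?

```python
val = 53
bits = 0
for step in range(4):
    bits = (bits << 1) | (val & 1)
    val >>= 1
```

Reverse lowest 4 bits of 53
`bits` takes the values: 0 → 1 → 2 → 5 → 10

Answer: 10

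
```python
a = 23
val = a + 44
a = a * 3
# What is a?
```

Trace:
`a = 23` → a = 23
`val = a + 44` → val = 67
`a = a * 3` → a = 69
So a = 69

Answer: 69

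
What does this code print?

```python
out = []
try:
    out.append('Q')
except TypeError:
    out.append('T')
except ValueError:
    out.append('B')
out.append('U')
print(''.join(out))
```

Execution trace: 'Q' (try body, no exception) → 'U' (after the try/except). Output: QU

Answer: QU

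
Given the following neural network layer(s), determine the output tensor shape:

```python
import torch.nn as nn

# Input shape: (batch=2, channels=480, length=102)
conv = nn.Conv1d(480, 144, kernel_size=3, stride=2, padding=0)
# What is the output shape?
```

Input: (2, 480, 102) -> Output: (2, 144, 50)

Answer: (2, 144, 50)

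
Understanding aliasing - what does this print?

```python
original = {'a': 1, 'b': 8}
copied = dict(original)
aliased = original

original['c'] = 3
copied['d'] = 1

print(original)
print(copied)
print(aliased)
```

Key concept: dict() creates copy, assignment creates alias.
Step by step:
`original = {'a': 1, 'b': 8}` → original = {'a': 1, 'b': 8}
`copied = dict(original)` → copied = {'a': 1, 'b': 8}
`aliased = original` → aliased = {'a': 1, 'b': 8} (same object as original)
`original['c'] = 3` → original = {'a': 1, 'b': 8, 'c': 3} (same object as aliased); aliased = {'a': 1, 'b': 8, 'c': 3} (same object as original)
`copied['d'] = 1` → copied = {'a': 1, 'b': 8, 'd': 1}
`print(original)` → prints {'a': 1, 'b': 8, 'c': 3}
`print(copied)` → prints {'a': 1, 'b': 8, 'd': 1}
`print(aliased)` → prints {'a': 1, 'b': 8, 'c': 3}

Answer:
{'a': 1, 'b': 8, 'c': 3}
{'a': 1, 'b': 8, 'd': 1}
{'a': 1, 'b': 8, 'c': 3}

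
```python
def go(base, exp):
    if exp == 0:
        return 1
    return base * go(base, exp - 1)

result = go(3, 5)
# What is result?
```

go(3, 5) = 3 * 3 * 3 * 3 * 3 = 243

Answer: 243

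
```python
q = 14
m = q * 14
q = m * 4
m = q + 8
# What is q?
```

Trace:
`q = 14` → q = 14
`m = q * 14` → m = 196
`q = m * 4` → q = 784
`m = q + 8` → m = 792
So q = 784

Answer: 784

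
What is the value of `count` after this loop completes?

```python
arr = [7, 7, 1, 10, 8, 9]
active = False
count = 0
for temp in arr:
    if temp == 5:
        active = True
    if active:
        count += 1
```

Count elements after first 5 in [7, 7, 1, 10, 8, 9]
`count` takes the values: 0

Answer: 0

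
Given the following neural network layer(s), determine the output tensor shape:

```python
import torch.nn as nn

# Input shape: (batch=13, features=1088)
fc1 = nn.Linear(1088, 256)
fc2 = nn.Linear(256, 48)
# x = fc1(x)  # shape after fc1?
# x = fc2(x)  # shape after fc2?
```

Input: (13, 1088) -> after fc1: (13, 256) -> Output: (13, 48)

Answer: (13, 48)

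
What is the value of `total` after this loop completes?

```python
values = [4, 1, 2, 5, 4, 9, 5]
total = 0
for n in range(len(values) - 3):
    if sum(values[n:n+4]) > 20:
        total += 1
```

Count windows with sum > 20
`total` takes the values: 0 → 1

Answer: 1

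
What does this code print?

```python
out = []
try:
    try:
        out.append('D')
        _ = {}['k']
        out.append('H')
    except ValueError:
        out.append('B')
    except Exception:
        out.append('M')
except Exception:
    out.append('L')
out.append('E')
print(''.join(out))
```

Execution trace: 'D' (inner try body) → 'M' (inner except Exception) → 'E' (after the try/except). Output: DME

Answer: DME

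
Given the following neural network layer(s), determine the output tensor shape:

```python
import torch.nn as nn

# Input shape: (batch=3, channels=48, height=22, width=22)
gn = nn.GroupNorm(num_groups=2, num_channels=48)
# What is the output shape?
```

Input: (3, 48, 22, 22) -> Output: (3, 48, 22, 22)

Answer: (3, 48, 22, 22)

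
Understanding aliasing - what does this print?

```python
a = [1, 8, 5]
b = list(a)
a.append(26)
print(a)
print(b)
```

Key concept: list() constructor creates copy.
Step by step:
`a = [1, 8, 5]` → a = [1, 8, 5]
`b = list(a)` → b = [1, 8, 5]
`a.append(26)` → a = [1, 8, 5, 26]
`print(a)` → prints [1, 8, 5, 26]
`print(b)` → prints [1, 8, 5]

Answer:
[1, 8, 5, 26]
[1, 8, 5]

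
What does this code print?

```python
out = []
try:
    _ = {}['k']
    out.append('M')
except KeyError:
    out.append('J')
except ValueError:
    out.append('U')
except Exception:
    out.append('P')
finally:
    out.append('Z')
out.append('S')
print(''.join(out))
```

Execution trace: 'J' (except KeyError) → 'Z' (finally) → 'S' (after the try/except). Output: JZS

Answer: JZS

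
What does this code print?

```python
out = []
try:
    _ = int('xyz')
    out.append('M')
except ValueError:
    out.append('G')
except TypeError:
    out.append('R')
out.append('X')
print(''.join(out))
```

Execution trace: 'G' (except ValueError) → 'X' (after the try/except). Output: GX

Answer: GX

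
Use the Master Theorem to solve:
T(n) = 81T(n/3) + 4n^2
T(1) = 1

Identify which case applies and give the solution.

a=81, b=3, f(n)=4n^2. log_3(81) = 4. Since c=2 < 4, Case 1 applies: T(n) = Θ(n^log_b(a)) = O(n^4).

Answer: O(n^4) - Case 1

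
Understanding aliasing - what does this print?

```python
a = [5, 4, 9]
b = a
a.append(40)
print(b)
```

Key concept: basic list aliasing.
Step by step:
`a = [5, 4, 9]` → a = [5, 4, 9]
`b = a` → b = [5, 4, 9] (same object as a)
`a.append(40)` → a = [5, 4, 9, 40] (same object as b); b = [5, 4, 9, 40] (same object as a)
`print(b)` → prints [5, 4, 9, 40]

Answer: [5, 4, 9, 40]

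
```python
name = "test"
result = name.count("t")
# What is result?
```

Trace:
`name = "test"` → name = 'test'
`result = name.count("t")` → result = 2
So result = 2

Answer: 2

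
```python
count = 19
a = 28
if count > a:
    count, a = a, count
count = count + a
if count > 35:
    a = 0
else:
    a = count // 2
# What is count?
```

Trace:
`count = 19` → count = 19
`a = 28` → a = 28
`if count > a: ...` → count > a is False → no variable changes
`count = count + a` → count = 47
`if count > 35: ...` → count > 35 is True → a = 0
So count = 47

Answer: 47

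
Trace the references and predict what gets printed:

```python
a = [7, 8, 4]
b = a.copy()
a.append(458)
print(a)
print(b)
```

Key concept: list.copy() creates independent copy.
Step by step:
`a = [7, 8, 4]` → a = [7, 8, 4]
`b = a.copy()` → b = [7, 8, 4]
`a.append(458)` → a = [7, 8, 4, 458]
`print(a)` → prints [7, 8, 4, 458]
`print(b)` → prints [7, 8, 4]

Answer:
[7, 8, 4, 458]
[7, 8, 4]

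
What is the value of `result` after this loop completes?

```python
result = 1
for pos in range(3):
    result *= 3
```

3^3 = 27
`result` takes the values: 1 → 3 → 9 → 27

Answer: 27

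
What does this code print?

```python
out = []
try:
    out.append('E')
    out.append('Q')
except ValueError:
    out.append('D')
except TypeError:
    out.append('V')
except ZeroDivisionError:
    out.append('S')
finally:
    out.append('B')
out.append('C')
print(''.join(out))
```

Execution trace: 'E' (try body) → 'Q' (try body, no exception) → 'B' (finally) → 'C' (after the try/except). Output: EQBC

Answer: EQBC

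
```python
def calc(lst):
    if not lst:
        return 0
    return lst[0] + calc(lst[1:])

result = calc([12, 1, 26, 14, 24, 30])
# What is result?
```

12 + 1 + 26 + 14 + 24 + 30 + 0 = 107

Answer: 107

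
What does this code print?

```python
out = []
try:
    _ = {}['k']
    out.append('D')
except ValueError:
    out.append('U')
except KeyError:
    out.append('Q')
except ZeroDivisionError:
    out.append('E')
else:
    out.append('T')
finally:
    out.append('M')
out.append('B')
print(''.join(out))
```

Execution trace: 'Q' (except KeyError) → 'M' (finally) → 'B' (after the try/except). Output: QMB

Answer: QMB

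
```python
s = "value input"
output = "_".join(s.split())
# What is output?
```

Trace:
`s = "value input"` → s = 'value input'
`output = "_".join(s.split())` → output = 'value_input'
So output = 'value_input'

Answer: 'value_input'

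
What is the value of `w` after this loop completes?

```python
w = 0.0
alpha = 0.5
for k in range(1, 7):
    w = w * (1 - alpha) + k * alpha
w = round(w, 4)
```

Moving average with lr=0.5
`w` takes the values: 0.0 → 0.5 → 1.25 → 2.125 → 3.0625 → 4.03125 → 5.015625 → 5.0156

Answer: 5.0156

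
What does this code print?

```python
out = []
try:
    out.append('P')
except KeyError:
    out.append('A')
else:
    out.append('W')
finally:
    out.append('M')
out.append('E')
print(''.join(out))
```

Execution trace: 'P' (try body, no exception) → 'W' (else) → 'M' (finally) → 'E' (after the try/except). Output: PWME

Answer: PWME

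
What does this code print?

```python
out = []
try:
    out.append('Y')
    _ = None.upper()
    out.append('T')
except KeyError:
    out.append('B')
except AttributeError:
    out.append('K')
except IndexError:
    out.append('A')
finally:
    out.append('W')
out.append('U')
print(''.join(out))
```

Execution trace: 'Y' (try body) → 'K' (except AttributeError) → 'W' (finally) → 'U' (after the try/except). Output: YKWU

Answer: YKWU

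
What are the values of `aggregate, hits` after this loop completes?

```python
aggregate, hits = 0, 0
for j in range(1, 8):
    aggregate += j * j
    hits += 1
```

Sum of squares and count
`aggregate, hits` takes the values: (0, 0) → (1, 0) → (1, 1) → (5, 1) → (5, 2) → (14, 2) → (14, 3) → (30, 3) → (30, 4) → (55, 4) → (55, 5) → (91, 5) → (91, 6) → (140, 6) → (140, 7)

Answer: 140, 7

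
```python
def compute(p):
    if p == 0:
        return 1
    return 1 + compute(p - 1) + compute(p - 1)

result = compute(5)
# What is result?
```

compute(p) = 1 + 2·compute(p-1), compute(0)=1. Closed form: (1+1)·2^5 - 1 = 63.

Answer: 63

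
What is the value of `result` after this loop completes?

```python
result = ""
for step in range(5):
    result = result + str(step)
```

Concatenate digits 0 to 4
`result` takes the values: "" → "0" → "01" → "012" → "0123" → "01234"

Answer: "01234"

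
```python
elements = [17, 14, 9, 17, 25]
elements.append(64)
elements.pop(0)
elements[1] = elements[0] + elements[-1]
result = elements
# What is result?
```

Trace:
`elements = [17, 14, 9, 17, 25]` → elements = [17, 14, 9, 17, 25]
`elements.append(64)` → elements = [17, 14, 9, 17, 25, 64]
`elements.pop(0)` → elements = [14, 9, 17, 25, 64]
`elements[1] = elements[0] + elements[-1]` → elements = [14, 78, 17, 25, 64]
`result = elements` → result = [14, 78, 17, 25, 64]
So result = [14, 78, 17, 25, 64]

Answer: [14, 78, 17, 25, 64]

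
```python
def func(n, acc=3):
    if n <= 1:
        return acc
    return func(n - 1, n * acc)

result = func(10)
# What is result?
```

Accumulator trace (n, acc): (10, 3) -> (9, 30) -> (8, 270) -> (7, 2160) -> (6, 15120) -> (5, 90720) -> (4, 453600) -> (3, 1814400) -> (2, 5443200) -> (1, 10886400) -> return 10886400

Answer: 10886400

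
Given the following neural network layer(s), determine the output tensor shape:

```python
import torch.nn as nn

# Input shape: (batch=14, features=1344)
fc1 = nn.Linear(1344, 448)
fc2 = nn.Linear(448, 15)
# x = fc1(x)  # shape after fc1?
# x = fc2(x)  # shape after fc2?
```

Input: (14, 1344) -> after fc1: (14, 448) -> Output: (14, 15)

Answer: (14, 15)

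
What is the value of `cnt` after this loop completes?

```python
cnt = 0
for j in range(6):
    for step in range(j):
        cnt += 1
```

Triangle number: 0+1+2+...+5
`cnt` takes the values: 0 → 1 → 2 → 3 → 4 → 5 → 6 → 7 → 8 → 9 → 10 → 11 → 12 → 13 → 14 → 15

Answer: 15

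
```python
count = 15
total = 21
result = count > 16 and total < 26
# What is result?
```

Trace:
`count = 15` → count = 15
`total = 21` → total = 21
`result = count > 16 and total < 26` → result = False
So result = False

Answer: False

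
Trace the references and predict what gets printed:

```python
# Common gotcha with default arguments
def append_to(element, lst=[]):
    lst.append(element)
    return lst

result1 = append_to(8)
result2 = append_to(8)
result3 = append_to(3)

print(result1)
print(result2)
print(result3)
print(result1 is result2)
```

Key concept: mutable default argument gotcha.
Step by step:
`result1 = append_to(8)` → result1 = [8]
`result2 = append_to(8)` → result1 = [8, 8] (same object as result2); result2 = [8, 8] (same object as result1)
`result3 = append_to(3)` → result1 = [8, 8, 3] (same object as result2, result3); result2 = [8, 8, 3] (same object as result1, result3); result3 = [8, 8, 3] (same object as result1, result2)
`print(result1)` → prints [8, 8, 3]
`print(result2)` → prints [8, 8, 3]
`print(result3)` → prints [8, 8, 3]
`print(result1 is result2)` → prints True

Answer:
[8, 8, 3]
[8, 8, 3]
[8, 8, 3]
True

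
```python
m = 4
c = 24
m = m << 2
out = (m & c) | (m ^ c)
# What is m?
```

Trace:
`m = 4` → m = 4
`c = 24` → c = 24
`m = m << 2` → m = 16
`out = (m & c) | (m ^ c)` → out = 24
So m = 16

Answer: 16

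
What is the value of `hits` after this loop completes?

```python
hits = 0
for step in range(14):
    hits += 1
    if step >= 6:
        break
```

Loop breaks when step reaches 6, hits is 7
`hits` takes the values: 0 → 1 → 2 → 3 → 4 → 5 → 6 → 7

Answer: 7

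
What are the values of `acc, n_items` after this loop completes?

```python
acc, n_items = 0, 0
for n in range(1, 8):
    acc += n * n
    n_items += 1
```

Sum of squares and count
`acc, n_items` takes the values: (0, 0) → (1, 0) → (1, 1) → (5, 1) → (5, 2) → (14, 2) → (14, 3) → (30, 3) → (30, 4) → (55, 4) → (55, 5) → (91, 5) → (91, 6) → (140, 6) → (140, 7)

Answer: 140, 7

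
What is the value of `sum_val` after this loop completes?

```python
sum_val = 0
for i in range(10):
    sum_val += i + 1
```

Start at 0, add 1 to 10 = 55
`sum_val` takes the values: 0 → 1 → 3 → 6 → 10 → 15 → 21 → 28 → 36 → 45 → 55

Answer: 55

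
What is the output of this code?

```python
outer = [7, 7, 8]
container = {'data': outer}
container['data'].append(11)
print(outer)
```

Key concept: dict holds reference to list.
Step by step:
`outer = [7, 7, 8]` → outer = [7, 7, 8]
`container = {'data': outer}` → container = {'data': [7, 7, 8]}
`container['data'].append(11)` → outer = [7, 7, 8, 11]; container = {'data': [7, 7, 8, 11]}
`print(outer)` → prints [7, 7, 8, 11]

Answer: [7, 7, 8, 11]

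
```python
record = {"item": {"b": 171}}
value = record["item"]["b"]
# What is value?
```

Trace:
`record = {"item": {"b": 171}}` → record = {'item': {'b': 171}}
`value = record["item"]["b"]` → value = 171
So value = 171

Answer: 171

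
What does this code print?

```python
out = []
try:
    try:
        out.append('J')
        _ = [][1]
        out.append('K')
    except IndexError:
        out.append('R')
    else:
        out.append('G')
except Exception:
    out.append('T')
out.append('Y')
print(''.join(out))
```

Execution trace: 'J' (inner try body) → 'R' (inner except IndexError) → 'Y' (after the try/except). Output: JRY

Answer: JRY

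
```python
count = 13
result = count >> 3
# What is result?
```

Trace:
`count = 13` → count = 13
`result = count >> 3` → result = 1
So result = 1

Answer: 1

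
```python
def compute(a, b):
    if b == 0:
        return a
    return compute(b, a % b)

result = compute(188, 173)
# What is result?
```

compute(188, 173) -> compute(173, 15) -> compute(15, 8) -> compute(8, 7) -> compute(7, 1) -> compute(1, 0) -> 1

Answer: 1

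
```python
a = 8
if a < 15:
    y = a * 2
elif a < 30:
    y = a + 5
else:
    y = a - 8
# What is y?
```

Trace:
`a = 8` → a = 8
`if a < 15: ...` → a < 15 is True → y = 16
So y = 16

Answer: 16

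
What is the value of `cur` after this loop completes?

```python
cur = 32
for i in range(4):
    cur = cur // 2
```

Halve 4 times: 32 // 2^4 = 2
`cur` takes the values: 32 → 16 → 8 → 4 → 2

Answer: 2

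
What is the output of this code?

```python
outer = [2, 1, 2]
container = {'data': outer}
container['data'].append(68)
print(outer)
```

Key concept: dict holds reference to list.
Step by step:
`outer = [2, 1, 2]` → outer = [2, 1, 2]
`container = {'data': outer}` → container = {'data': [2, 1, 2]}
`container['data'].append(68)` → outer = [2, 1, 2, 68]; container = {'data': [2, 1, 2, 68]}
`print(outer)` → prints [2, 1, 2, 68]

Answer: [2, 1, 2, 68]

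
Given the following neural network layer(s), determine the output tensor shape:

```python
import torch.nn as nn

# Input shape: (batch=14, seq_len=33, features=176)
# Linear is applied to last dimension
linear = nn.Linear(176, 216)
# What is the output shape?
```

Input: (14, 33, 176) -> Output: (14, 33, 216)

Answer: (14, 33, 216)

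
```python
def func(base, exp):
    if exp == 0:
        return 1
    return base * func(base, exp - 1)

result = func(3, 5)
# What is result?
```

func(3, 5) = 3 * 3 * 3 * 3 * 3 = 243

Answer: 243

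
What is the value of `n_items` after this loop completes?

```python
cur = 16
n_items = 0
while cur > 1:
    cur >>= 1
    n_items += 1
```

Count right shifts until 1
`n_items` takes the values: 0 → 1 → 2 → 3 → 4

Answer: 4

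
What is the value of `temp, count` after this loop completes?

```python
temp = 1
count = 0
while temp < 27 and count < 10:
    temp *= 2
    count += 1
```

Double until >= 27 or 10 iterations
`temp, count` takes the values: (1, 0) → (2, 0) → (2, 1) → (4, 1) → (4, 2) → (8, 2) → (8, 3) → (16, 3) → (16, 4) → (32, 4) → (32, 5)

Answer: 32, 5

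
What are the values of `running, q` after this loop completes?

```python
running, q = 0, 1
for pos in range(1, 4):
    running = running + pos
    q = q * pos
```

Sum and factorial of 1 to 3
`running, q` takes the values: (0, 1) → (1, 1) → (3, 1) → (3, 2) → (6, 2) → (6, 6)

Answer: 6, 6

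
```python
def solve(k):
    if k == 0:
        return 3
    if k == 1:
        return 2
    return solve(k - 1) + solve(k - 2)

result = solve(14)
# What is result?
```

Build up from base cases: solve(0)=3, solve(1)=2, solve(2)=5, solve(3)=7, solve(4)=12, solve(5)=19, solve(6)=31, ..., solve(14)=1453

Answer: 1453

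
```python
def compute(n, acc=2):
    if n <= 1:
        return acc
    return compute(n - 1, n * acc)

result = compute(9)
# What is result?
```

Accumulator trace (n, acc): (9, 2) -> (8, 18) -> (7, 144) -> (6, 1008) -> (5, 6048) -> (4, 30240) -> (3, 120960) -> (2, 362880) -> (1, 725760) -> return 725760

Answer: 725760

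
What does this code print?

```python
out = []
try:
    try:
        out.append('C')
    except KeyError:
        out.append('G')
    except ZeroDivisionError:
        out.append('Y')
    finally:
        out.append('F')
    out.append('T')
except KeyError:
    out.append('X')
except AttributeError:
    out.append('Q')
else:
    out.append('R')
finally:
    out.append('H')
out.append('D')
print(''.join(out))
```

Execution trace: 'C' (inner try body, no exception) → 'F' (inner finally) → 'T' (try body, no exception) → 'R' (else) → 'H' (finally) → 'D' (after the try/except). Output: CFTRHD

Answer: CFTRHD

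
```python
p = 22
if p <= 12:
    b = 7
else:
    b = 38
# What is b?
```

Trace:
`p = 22` → p = 22
`if p <= 12: ...` → p <= 12 is False, take else branch → b = 38
So b = 38

Answer: 38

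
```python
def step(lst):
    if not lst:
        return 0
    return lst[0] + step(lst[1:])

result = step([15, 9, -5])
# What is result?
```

15 + 9 + (-5) + 0 = 19

Answer: 19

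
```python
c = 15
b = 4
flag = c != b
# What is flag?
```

Trace:
`c = 15` → c = 15
`b = 4` → b = 4
`flag = c != b` → flag = True
So flag = True

Answer: True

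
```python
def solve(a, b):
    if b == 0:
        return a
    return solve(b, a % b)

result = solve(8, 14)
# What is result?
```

solve(8, 14) -> solve(14, 8) -> solve(8, 6) -> solve(6, 2) -> solve(2, 0) -> 2

Answer: 2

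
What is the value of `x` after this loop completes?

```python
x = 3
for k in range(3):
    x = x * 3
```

Multiply by 3, 3 times: 3 * 3^3 = 81
`x` takes the values: 3 → 9 → 27 → 81

Answer: 81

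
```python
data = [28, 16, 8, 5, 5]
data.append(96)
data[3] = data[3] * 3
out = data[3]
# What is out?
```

Trace:
`data = [28, 16, 8, 5, 5]` → data = [28, 16, 8, 5, 5]
`data.append(96)` → data = [28, 16, 8, 5, 5, 96]
`data[3] = data[3] * 3` → data = [28, 16, 8, 15, 5, 96]
`out = data[3]` → out = 15
So out = 15

Answer: 15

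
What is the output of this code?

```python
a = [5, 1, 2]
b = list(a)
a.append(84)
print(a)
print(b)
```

Key concept: list() constructor creates copy.
Step by step:
`a = [5, 1, 2]` → a = [5, 1, 2]
`b = list(a)` → b = [5, 1, 2]
`a.append(84)` → a = [5, 1, 2, 84]
`print(a)` → prints [5, 1, 2, 84]
`print(b)` → prints [5, 1, 2]

Answer:
[5, 1, 2, 84]
[5, 1, 2]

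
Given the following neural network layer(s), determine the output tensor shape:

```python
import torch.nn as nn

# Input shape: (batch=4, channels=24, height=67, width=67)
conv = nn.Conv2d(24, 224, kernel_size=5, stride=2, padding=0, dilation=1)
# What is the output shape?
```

Input: (4, 24, 67, 67) -> Output: (4, 224, 32, 32)

Answer: (4, 224, 32, 32)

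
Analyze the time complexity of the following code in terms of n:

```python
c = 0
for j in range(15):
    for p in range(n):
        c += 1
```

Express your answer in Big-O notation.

Each loop level contributes: 1 × n. Multiplying the contributions gives O(n).

Answer: O(n)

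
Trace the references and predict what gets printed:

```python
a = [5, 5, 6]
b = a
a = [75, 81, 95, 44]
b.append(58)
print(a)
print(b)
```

Key concept: rebinding vs mutation: a is rebound to a new list, b still points at the original.
Step by step:
`a = [5, 5, 6]` → a = [5, 5, 6]
`b = a` → b = [5, 5, 6] (same object as a)
`a = [75, 81, 95, 44]` → a = [75, 81, 95, 44]
`b.append(58)` → b = [5, 5, 6, 58]
`print(a)` → prints [75, 81, 95, 44]
`print(b)` → prints [5, 5, 6, 58]

Answer:
[75, 81, 95, 44]
[5, 5, 6, 58]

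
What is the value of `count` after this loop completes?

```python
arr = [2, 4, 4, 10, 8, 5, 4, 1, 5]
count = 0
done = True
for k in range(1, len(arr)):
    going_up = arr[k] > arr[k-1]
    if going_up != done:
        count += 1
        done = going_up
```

Count direction changes in [2, 4, 4, 10, 8, 5, 4, 1, 5]
`count` takes the values: 0 → 1 → 2 → 3 → 4

Answer: 4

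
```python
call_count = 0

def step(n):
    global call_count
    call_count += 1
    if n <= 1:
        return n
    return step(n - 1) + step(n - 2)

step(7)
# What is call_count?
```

Calls(n) = 1 + Calls(n-1) + Calls(n-2); Calls(0)=Calls(1)=1. For n=7 this gives 41.

Answer: 41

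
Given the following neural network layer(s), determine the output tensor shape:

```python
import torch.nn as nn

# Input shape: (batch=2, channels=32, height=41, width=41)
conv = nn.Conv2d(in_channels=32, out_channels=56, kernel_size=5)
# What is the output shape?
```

Input: (2, 32, 41, 41) -> Output: (2, 56, 37, 37)

Answer: (2, 56, 37, 37)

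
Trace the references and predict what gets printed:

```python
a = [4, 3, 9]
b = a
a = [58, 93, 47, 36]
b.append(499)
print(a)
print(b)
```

Key concept: rebinding vs mutation: a is rebound to a new list, b still points at the original.
Step by step:
`a = [4, 3, 9]` → a = [4, 3, 9]
`b = a` → b = [4, 3, 9] (same object as a)
`a = [58, 93, 47, 36]` → a = [58, 93, 47, 36]
`b.append(499)` → b = [4, 3, 9, 499]
`print(a)` → prints [58, 93, 47, 36]
`print(b)` → prints [4, 3, 9, 499]

Answer:
[58, 93, 47, 36]
[4, 3, 9, 499]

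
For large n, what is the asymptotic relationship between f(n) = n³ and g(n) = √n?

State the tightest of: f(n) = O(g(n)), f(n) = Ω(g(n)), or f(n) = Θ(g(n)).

n³ vs √n: f(n) = Ω(g(n)) but not O(g(n)) — n³ grows strictly faster than √n.

Answer: f(n) = Ω(g(n)) but not O(g(n)) — n³ grows strictly faster than √n.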